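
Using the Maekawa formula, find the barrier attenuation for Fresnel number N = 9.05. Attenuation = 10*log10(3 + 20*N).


3 + 20*N = 3 + 20*9.05 = 184
Att = 10*log10(184) = 22.648 dB


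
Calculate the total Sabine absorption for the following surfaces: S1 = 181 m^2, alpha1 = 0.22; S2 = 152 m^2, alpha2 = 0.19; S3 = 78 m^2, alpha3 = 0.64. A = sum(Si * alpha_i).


181 * 0.22 = 39.82
152 * 0.19 = 28.88
78 * 0.64 = 49.92
A_total = 39.82 + 28.88 + 49.92 = 118.62 m^2


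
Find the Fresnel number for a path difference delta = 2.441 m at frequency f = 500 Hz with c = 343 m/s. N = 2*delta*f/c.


N = 2*delta*f/c = 2*delta/lambda, where lambda = c/f
lambda = 343 / 500 = 0.686 m
N = 2 * 2.441 / 0.686 = 7.1166


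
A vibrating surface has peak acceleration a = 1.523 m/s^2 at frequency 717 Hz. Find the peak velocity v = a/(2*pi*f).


omega = 2*pi*f = 2*pi*717 = 4505.04 rad/s
v = a / omega = 1.523 / 4505.04 = 0.00033807 m/s


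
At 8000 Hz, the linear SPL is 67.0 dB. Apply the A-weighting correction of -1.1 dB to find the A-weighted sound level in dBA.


A-weighting table: 8000 Hz -> -1.1 dB correction
SPL_A = SPL + correction = 67.0 + (-1.1) = 65.9 dBA


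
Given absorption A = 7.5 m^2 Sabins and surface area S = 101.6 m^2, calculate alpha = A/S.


Absorption coefficient = absorbed power / incident power
alpha = A / S = 7.5 / 101.6 = 0.073819


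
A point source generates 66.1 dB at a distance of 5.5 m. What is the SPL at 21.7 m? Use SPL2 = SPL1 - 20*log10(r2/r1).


r2/r1 = 21.7/5.5 = 3.94545
Correction = 20*log10(3.94545) = 11.9219 dB
SPL2 = 66.1 - 11.9219 = 54.178 dB


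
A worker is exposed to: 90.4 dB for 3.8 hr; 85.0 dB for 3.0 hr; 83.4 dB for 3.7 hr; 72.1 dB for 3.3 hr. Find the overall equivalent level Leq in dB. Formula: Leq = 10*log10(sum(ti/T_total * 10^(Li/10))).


T_total = 3.8 + 3.0 + 3.7 + 3.3 = 13.8 hr
(3.8/13.8) * 10^(90.4/10) = 3.01929e+08
(3.0/13.8) * 10^(85.0/10) = 6.87452e+07
(3.7/13.8) * 10^(83.4/10) = 5.86574e+07
(3.3/13.8) * 10^(72.1/10) = 3.87824e+06
Sum = 3.01929e+08 + 6.87452e+07 + 5.86574e+07 + 3.87824e+06 = 4.3321e+08
Leq = 10*log10(4.3321e+08) = 86.367 dB


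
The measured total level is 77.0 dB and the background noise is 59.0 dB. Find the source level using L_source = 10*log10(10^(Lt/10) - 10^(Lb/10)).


10^(77.0/10) = 5.01187e+07
10^(59.0/10) = 794328
Difference = 5.01187e+07 - 794328 = 4.93244e+07
L_source = 10*log10(4.93244e+07) = 76.931 dB


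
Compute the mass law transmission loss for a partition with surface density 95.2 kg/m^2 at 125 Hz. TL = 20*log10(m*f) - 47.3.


m * f = 95.2 * 125 = 11900
20*log10(11900) = 81.5109 dB
TL = 81.5109 - 47.3 = 34.211 dB


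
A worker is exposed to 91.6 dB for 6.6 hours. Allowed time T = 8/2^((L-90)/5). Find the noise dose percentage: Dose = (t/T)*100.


T_allowed = 8 / 2^((91.6 - 90)/5) = 6.40856 hr
Dose = 6.6 / 6.40856 * 100 = 102.99 %


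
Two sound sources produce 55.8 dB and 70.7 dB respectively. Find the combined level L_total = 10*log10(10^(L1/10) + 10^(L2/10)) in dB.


10^(55.8/10) = 380189
10^(70.7/10) = 1.1749e+07
Sum = 380189 + 1.1749e+07 = 1.21292e+07
L_total = 10*log10(1.21292e+07) = 70.838 dB


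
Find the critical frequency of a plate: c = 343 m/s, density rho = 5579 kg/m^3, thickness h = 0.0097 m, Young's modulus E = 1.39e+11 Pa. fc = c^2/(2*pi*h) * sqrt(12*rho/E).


12*rho/E = 12*5579/1.39e+11 = 4.8164e-07
sqrt(12*rho/E) = sqrt(4.8164e-07) = 0.000694003
c^2/(2*pi*h) = 343^2/(2*pi*0.0097) = 1.93035e+06
fc = 1.93035e+06 * 0.000694003 = 1339.7 Hz


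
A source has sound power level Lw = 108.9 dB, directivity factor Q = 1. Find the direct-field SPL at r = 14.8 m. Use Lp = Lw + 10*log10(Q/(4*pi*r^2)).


4*pi*r^2 = 4*pi*14.8^2 = 2752.54 m^2
Q / (4*pi*r^2) = 1 / 2752.54 = 0.000363301
Lp = 108.9 + 10*log10(0.000363301) = 74.503 dB


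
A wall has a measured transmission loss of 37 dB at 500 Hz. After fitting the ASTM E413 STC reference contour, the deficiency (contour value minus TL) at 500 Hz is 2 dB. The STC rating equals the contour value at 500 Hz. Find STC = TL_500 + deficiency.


By ASTM E413, STC = value of the fitted reference contour at 500 Hz.
Contour value at 500 Hz = TL_500 + deficiency = 37 + 2 = 39
STC = 39


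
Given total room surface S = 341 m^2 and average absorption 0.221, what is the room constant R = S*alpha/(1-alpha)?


R = 341 * 0.221 / (1 - 0.221) = 96.741 m^2


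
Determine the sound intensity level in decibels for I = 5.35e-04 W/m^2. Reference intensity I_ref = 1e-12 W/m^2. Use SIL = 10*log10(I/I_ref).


I / I_ref = 5.35e-04 / 1e-12 = 5.35e+08
SIL = 10 * log10(5.35e+08) = 87.284 dB


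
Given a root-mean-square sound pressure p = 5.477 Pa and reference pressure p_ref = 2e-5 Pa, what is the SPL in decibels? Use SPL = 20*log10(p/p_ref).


p / p_ref = 5.477 / 2e-5 = 273850
SPL = 20 * log10(273850) = 108.75 dB


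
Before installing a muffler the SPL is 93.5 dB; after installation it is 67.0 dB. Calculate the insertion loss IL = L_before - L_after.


Insertion loss = SPL without muffler - SPL with muffler
IL = 93.5 - 67.0 = 26.5 dB


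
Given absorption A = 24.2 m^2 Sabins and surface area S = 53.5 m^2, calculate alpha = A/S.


Absorption coefficient = absorbed power / incident power
alpha = A / S = 24.2 / 53.5 = 0.45234


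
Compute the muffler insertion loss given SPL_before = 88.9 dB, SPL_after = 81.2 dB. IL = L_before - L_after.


Insertion loss = SPL without muffler - SPL with muffler
IL = 88.9 - 81.2 = 7.7 dB


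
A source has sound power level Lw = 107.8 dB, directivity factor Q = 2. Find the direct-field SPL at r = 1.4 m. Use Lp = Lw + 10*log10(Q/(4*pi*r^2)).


4*pi*r^2 = 4*pi*1.4^2 = 24.6301 m^2
Q / (4*pi*r^2) = 2 / 24.6301 = 0.0812015
Lp = 107.8 + 10*log10(0.0812015) = 96.896 dB


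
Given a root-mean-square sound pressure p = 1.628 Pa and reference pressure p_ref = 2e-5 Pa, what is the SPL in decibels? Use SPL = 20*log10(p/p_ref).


p / p_ref = 1.628 / 2e-5 = 81400
SPL = 20 * log10(81400) = 98.212 dB


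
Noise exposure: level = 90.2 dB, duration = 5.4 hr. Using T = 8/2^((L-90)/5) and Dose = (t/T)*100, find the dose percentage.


T_allowed = 8 / 2^((90.2 - 90)/5) = 7.78124 hr
Dose = 5.4 / 7.78124 * 100 = 69.398 %


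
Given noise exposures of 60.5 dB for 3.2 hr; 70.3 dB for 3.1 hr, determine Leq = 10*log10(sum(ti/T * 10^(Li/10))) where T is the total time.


T_total = 3.2 + 3.1 = 6.3 hr
(3.2/6.3) * 10^(60.5/10) = 569914
(3.1/6.3) * 10^(70.3/10) = 5.27256e+06
Sum = 569914 + 5.27256e+06 = 5.84247e+06
Leq = 10*log10(5.84247e+06) = 67.666 dB


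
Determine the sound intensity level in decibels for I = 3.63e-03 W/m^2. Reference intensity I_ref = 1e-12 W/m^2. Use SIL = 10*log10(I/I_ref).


I / I_ref = 3.63e-03 / 1e-12 = 3.63e+09
SIL = 10 * log10(3.63e+09) = 95.599 dB


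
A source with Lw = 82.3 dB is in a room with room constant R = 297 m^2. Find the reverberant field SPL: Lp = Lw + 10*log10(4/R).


4/R = 4/297 = 0.013468
Lp = 82.3 + 10*log10(0.013468) = 63.593 dB


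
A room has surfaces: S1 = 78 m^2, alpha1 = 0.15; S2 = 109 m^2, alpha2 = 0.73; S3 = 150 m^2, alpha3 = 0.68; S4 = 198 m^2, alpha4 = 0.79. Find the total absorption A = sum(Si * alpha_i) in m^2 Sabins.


78 * 0.15 = 11.7
109 * 0.73 = 79.57
150 * 0.68 = 102
198 * 0.79 = 156.42
A_total = 11.7 + 79.57 + 102 + 156.42 = 349.69 m^2


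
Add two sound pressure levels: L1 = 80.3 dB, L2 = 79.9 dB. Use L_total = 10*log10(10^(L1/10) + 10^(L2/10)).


10^(80.3/10) = 1.07152e+08
10^(79.9/10) = 9.77237e+07
Sum = 1.07152e+08 + 9.77237e+07 = 2.04876e+08
L_total = 10*log10(2.04876e+08) = 83.115 dB


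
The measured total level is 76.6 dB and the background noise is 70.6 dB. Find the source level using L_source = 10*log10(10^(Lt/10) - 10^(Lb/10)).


10^(76.6/10) = 4.57088e+07
10^(70.6/10) = 1.14815e+07
Difference = 4.57088e+07 - 1.14815e+07 = 3.42273e+07
L_source = 10*log10(3.42273e+07) = 75.344 dB


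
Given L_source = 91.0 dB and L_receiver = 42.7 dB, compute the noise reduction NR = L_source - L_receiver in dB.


NR = L_source - L_receiver (difference between source and receiving room levels)
NR = 91.0 - 42.7 = 48.3 dB


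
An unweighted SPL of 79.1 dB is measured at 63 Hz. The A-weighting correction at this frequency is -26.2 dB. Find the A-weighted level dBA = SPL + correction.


A-weighting table: 63 Hz -> -26.2 dB correction
SPL_A = SPL + correction = 79.1 + (-26.2) = 52.9 dBA


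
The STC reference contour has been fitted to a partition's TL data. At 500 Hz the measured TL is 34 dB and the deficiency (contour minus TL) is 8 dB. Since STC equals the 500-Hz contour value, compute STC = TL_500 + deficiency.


By ASTM E413, STC = value of the fitted reference contour at 500 Hz.
Contour value at 500 Hz = TL_500 + deficiency = 34 + 8 = 42
STC = 42


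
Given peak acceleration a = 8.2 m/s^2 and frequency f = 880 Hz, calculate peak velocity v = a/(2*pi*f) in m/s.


omega = 2*pi*f = 2*pi*880 = 5529.2 rad/s
v = a / omega = 8.2 / 5529.2 = 0.001483 m/s


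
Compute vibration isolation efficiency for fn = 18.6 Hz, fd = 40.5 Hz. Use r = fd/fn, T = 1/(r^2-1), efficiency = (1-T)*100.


r = 40.5 / 18.6 = 2.17742
r^2 - 1 = 2.17742^2 - 1 = 3.74116
T = 1/3.74116 = 0.267297
Efficiency = (1 - 0.267297)*100 = 73.27 %


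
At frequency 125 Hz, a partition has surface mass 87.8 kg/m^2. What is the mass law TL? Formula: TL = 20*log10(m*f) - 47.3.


m * f = 87.8 * 125 = 10975
20*log10(10975) = 80.8081 dB
TL = 80.8081 - 47.3 = 33.508 dB


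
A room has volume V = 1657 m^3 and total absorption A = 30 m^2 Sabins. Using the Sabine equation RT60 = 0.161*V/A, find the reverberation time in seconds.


RT60 = 0.161 * 1657 / 30 = 8.8926 s


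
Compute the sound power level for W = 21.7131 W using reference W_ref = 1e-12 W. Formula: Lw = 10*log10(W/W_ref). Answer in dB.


W / W_ref = 21.7131 / 1e-12 = 2.17131e+13
Lw = 10 * log10(2.17131e+13) = 133.37 dB


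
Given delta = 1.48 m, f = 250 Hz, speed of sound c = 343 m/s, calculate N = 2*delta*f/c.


N = 2*delta*f/c = 2*delta/lambda, where lambda = c/f
lambda = 343 / 250 = 1.372 m
N = 2 * 1.48 / 1.372 = 2.1574


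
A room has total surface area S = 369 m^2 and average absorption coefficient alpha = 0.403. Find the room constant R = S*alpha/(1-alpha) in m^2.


R = 369 * 0.403 / (1 - 0.403) = 249.09 m^2


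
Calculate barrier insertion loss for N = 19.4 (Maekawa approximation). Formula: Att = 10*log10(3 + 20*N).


3 + 20*N = 3 + 20*19.4 = 391
Att = 10*log10(391) = 25.922 dB


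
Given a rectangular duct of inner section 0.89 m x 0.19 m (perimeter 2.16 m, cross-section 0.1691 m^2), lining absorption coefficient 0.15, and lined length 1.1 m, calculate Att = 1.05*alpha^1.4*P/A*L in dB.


alpha^1.4 = 0.15^1.4 = 0.0702308
Attenuation rate = 1.05 * alpha^1.4 * P / A
= 1.05 * 0.0702308 * 2.16 / 0.1691 = 0.941948 dB/m
Total Att = 0.941948 * 1.1 = 1.0361 dB


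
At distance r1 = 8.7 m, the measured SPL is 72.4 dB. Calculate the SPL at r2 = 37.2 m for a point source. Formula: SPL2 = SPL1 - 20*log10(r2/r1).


r2/r1 = 37.2/8.7 = 4.27586
Correction = 20*log10(4.27586) = 12.6205 dB
SPL2 = 72.4 - 12.6205 = 59.78 dB


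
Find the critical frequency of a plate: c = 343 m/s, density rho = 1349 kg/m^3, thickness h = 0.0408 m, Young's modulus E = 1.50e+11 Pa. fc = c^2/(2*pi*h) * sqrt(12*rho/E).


12*rho/E = 12*1349/1.50e+11 = 1.0792e-07
sqrt(12*rho/E) = sqrt(1.0792e-07) = 0.000328512
c^2/(2*pi*h) = 343^2/(2*pi*0.0408) = 458932
fc = 458932 * 0.000328512 = 150.76 Hz


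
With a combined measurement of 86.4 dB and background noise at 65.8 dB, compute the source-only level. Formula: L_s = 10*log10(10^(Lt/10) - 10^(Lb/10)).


10^(86.4/10) = 4.36516e+08
10^(65.8/10) = 3.80189e+06
Difference = 4.36516e+08 - 3.80189e+06 = 4.32714e+08
L_source = 10*log10(4.32714e+08) = 86.362 dB


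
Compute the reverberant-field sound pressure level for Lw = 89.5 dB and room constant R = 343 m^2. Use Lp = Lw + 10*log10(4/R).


4/R = 4/343 = 0.0116618
Lp = 89.5 + 10*log10(0.0116618) = 70.168 dB


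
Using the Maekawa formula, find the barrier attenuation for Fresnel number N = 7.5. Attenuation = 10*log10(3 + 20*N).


3 + 20*N = 3 + 20*7.5 = 153
Att = 10*log10(153) = 21.847 dB


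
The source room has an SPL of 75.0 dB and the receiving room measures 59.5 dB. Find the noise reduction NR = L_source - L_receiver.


NR = L_source - L_receiver (difference between source and receiving room levels)
NR = 75.0 - 59.5 = 15.5 dB


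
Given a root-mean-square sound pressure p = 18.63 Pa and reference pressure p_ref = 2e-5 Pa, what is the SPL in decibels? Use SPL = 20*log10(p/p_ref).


p / p_ref = 18.63 / 2e-5 = 931500
SPL = 20 * log10(931500) = 119.38 dB


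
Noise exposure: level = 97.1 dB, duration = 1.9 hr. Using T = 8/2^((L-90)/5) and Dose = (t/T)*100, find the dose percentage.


T_allowed = 8 / 2^((97.1 - 90)/5) = 2.9897 hr
Dose = 1.9 / 2.9897 * 100 = 63.552 %


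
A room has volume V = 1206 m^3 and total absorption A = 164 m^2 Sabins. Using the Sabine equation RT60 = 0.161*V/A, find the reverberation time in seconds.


RT60 = 0.161 * 1206 / 164 = 1.1839 s


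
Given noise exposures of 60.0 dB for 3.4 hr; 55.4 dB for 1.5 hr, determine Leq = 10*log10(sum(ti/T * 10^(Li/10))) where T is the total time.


T_total = 3.4 + 1.5 = 4.9 hr
(3.4/4.9) * 10^(60.0/10) = 693878
(1.5/4.9) * 10^(55.4/10) = 106144
Sum = 693878 + 106144 = 800022
Leq = 10*log10(800022) = 59.031 dB


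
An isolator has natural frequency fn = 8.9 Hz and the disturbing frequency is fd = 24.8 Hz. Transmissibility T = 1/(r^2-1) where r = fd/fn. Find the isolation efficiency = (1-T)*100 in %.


r = 24.8 / 8.9 = 2.78652
r^2 - 1 = 2.78652^2 - 1 = 6.76469
T = 1/6.76469 = 0.147826
Efficiency = (1 - 0.147826)*100 = 85.217 %


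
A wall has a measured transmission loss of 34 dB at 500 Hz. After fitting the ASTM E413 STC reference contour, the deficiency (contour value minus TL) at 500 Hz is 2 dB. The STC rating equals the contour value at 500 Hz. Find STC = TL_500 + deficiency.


By ASTM E413, STC = value of the fitted reference contour at 500 Hz.
Contour value at 500 Hz = TL_500 + deficiency = 34 + 2 = 36
STC = 36


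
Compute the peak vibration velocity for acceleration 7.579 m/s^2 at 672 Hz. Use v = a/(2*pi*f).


omega = 2*pi*f = 2*pi*672 = 4222.3 rad/s
v = a / omega = 7.579 / 4222.3 = 0.001795 m/s


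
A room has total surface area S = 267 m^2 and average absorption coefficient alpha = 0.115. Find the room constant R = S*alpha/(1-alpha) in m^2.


R = 267 * 0.115 / (1 - 0.115) = 34.695 m^2


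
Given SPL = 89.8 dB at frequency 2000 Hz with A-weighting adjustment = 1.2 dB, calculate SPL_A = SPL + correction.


A-weighting table: 2000 Hz -> 1.2 dB correction
SPL_A = SPL + correction = 89.8 + (1.2) = 91 dBA


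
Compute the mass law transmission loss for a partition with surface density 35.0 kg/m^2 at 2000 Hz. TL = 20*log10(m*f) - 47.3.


m * f = 35.0 * 2000 = 70000
20*log10(70000) = 96.902 dB
TL = 96.902 - 47.3 = 49.602 dB


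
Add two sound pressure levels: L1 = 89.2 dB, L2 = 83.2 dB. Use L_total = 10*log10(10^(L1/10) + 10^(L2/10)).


10^(89.2/10) = 8.31764e+08
10^(83.2/10) = 2.0893e+08
Sum = 8.31764e+08 + 2.0893e+08 = 1.04069e+09
L_total = 10*log10(1.04069e+09) = 90.173 dB


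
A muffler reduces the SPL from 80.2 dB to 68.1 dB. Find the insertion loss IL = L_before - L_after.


Insertion loss = SPL without muffler - SPL with muffler
IL = 80.2 - 68.1 = 12.1 dB


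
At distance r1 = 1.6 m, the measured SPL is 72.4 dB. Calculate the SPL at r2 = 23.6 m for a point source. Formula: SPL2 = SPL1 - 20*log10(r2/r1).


r2/r1 = 23.6/1.6 = 14.75
Correction = 20*log10(14.75) = 23.3758 dB
SPL2 = 72.4 - 23.3758 = 49.024 dB


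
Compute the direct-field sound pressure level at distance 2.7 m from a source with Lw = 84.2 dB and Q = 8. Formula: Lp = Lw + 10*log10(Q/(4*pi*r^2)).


4*pi*r^2 = 4*pi*2.7^2 = 91.6088 m^2
Q / (4*pi*r^2) = 8 / 91.6088 = 0.0873279
Lp = 84.2 + 10*log10(0.0873279) = 73.612 dB


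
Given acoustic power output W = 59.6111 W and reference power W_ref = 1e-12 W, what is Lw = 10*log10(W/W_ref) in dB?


W / W_ref = 59.6111 / 1e-12 = 5.96111e+13
Lw = 10 * log10(5.96111e+13) = 137.75 dB


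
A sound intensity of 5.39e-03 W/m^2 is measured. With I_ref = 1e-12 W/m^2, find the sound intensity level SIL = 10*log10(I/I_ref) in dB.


I / I_ref = 5.39e-03 / 1e-12 = 5.39e+09
SIL = 10 * log10(5.39e+09) = 97.316 dB


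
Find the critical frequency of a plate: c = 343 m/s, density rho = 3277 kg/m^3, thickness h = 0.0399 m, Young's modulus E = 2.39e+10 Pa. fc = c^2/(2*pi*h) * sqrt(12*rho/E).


12*rho/E = 12*3277/2.39e+10 = 1.64536e-06
sqrt(12*rho/E) = sqrt(1.64536e-06) = 0.00128272
c^2/(2*pi*h) = 343^2/(2*pi*0.0399) = 469284
fc = 469284 * 0.00128272 = 601.96 Hz


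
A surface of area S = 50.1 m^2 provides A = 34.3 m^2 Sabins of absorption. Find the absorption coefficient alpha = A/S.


Absorption coefficient = absorbed power / incident power
alpha = A / S = 34.3 / 50.1 = 0.68463


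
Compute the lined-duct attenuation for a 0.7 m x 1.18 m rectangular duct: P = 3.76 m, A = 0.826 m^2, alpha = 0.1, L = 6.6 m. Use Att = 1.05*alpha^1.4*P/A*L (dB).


alpha^1.4 = 0.1^1.4 = 0.0398107
Attenuation rate = 1.05 * alpha^1.4 * P / A
= 1.05 * 0.0398107 * 3.76 / 0.826 = 0.190282 dB/m
Total Att = 0.190282 * 6.6 = 1.2559 dB


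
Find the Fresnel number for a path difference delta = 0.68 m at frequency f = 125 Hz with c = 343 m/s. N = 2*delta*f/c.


N = 2*delta*f/c = 2*delta/lambda, where lambda = c/f
lambda = 343 / 125 = 2.744 m
N = 2 * 0.68 / 2.744 = 0.49563


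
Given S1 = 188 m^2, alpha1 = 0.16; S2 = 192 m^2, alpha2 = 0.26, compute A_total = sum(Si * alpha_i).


188 * 0.16 = 30.08
192 * 0.26 = 49.92
A_total = 30.08 + 49.92 = 80 m^2


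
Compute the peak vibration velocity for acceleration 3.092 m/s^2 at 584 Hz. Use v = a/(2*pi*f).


omega = 2*pi*f = 2*pi*584 = 3669.38 rad/s
v = a / omega = 3.092 / 3669.38 = 0.00084265 m/s


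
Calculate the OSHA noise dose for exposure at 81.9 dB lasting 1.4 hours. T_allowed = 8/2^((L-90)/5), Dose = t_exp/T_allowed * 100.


T_allowed = 8 / 2^((81.9 - 90)/5) = 24.59 hr
Dose = 1.4 / 24.59 * 100 = 5.6934 %


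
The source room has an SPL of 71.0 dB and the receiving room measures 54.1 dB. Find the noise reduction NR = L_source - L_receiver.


NR = L_source - L_receiver (difference between source and receiving room levels)
NR = 71.0 - 54.1 = 16.9 dB


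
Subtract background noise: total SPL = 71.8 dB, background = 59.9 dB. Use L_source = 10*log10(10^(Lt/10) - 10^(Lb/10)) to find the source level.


10^(71.8/10) = 1.51356e+07
10^(59.9/10) = 977237
Difference = 1.51356e+07 - 977237 = 1.41584e+07
L_source = 10*log10(1.41584e+07) = 71.51 dB


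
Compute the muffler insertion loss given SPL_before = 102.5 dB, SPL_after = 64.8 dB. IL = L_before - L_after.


Insertion loss = SPL without muffler - SPL with muffler
IL = 102.5 - 64.8 = 37.7 dB


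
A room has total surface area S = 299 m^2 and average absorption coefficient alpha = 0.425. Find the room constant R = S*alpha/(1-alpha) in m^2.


R = 299 * 0.425 / (1 - 0.425) = 221 m^2


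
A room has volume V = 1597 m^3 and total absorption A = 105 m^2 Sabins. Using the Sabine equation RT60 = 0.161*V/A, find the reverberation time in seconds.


RT60 = 0.161 * 1597 / 105 = 2.4487 s


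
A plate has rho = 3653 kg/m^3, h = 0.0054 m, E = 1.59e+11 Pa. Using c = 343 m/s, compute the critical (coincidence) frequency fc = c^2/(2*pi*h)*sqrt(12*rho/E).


12*rho/E = 12*3653/1.59e+11 = 2.75698e-07
sqrt(12*rho/E) = sqrt(2.75698e-07) = 0.00052507
c^2/(2*pi*h) = 343^2/(2*pi*0.0054) = 3.46749e+06
fc = 3.46749e+06 * 0.00052507 = 1820.7 Hz


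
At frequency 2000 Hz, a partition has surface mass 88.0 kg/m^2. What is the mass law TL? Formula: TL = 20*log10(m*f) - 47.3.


m * f = 88.0 * 2000 = 176000
20*log10(176000) = 104.91 dB
TL = 104.91 - 47.3 = 57.61 dB


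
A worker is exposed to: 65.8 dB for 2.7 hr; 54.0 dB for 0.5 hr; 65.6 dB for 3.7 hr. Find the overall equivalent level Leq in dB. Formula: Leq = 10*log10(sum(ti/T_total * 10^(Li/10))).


T_total = 2.7 + 0.5 + 3.7 = 6.9 hr
(2.7/6.9) * 10^(65.8/10) = 1.4877e+06
(0.5/6.9) * 10^(54.0/10) = 18202.1
(3.7/6.9) * 10^(65.6/10) = 1.94694e+06
Sum = 1.4877e+06 + 18202.1 + 1.94694e+06 = 3.45284e+06
Leq = 10*log10(3.45284e+06) = 65.382 dB


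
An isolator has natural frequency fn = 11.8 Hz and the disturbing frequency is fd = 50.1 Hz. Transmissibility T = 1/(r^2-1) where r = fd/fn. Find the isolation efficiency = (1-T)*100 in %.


r = 50.1 / 11.8 = 4.24576
r^2 - 1 = 4.24576^2 - 1 = 17.0265
T = 1/17.0265 = 0.058732
Efficiency = (1 - 0.058732)*100 = 94.127 %


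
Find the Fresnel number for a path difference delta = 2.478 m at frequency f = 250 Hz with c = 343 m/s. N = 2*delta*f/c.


N = 2*delta*f/c = 2*delta/lambda, where lambda = c/f
lambda = 343 / 250 = 1.372 m
N = 2 * 2.478 / 1.372 = 3.6122


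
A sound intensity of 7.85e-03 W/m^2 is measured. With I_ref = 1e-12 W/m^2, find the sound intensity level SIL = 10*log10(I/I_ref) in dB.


I / I_ref = 7.85e-03 / 1e-12 = 7.85e+09
SIL = 10 * log10(7.85e+09) = 98.949 dB


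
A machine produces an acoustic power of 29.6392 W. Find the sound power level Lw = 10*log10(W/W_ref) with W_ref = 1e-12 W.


W / W_ref = 29.6392 / 1e-12 = 2.96392e+13
Lw = 10 * log10(2.96392e+13) = 134.72 dB


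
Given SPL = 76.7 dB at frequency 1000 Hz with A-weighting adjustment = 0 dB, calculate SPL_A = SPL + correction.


A-weighting table: 1000 Hz -> 0 dB correction
SPL_A = SPL + correction = 76.7 + (0) = 76.7 dBA


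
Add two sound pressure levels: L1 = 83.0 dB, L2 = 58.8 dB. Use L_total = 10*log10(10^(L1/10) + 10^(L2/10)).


10^(83.0/10) = 1.99526e+08
10^(58.8/10) = 758578
Sum = 1.99526e+08 + 758578 = 2.00285e+08
L_total = 10*log10(2.00285e+08) = 83.016 dB


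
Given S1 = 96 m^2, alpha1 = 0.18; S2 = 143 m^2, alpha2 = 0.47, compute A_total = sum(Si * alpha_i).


96 * 0.18 = 17.28
143 * 0.47 = 67.21
A_total = 17.28 + 67.21 = 84.49 m^2


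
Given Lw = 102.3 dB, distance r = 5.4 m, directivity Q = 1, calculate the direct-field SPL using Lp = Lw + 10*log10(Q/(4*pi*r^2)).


4*pi*r^2 = 4*pi*5.4^2 = 366.435 m^2
Q / (4*pi*r^2) = 1 / 366.435 = 0.002729
Lp = 102.3 + 10*log10(0.002729) = 76.66 dB


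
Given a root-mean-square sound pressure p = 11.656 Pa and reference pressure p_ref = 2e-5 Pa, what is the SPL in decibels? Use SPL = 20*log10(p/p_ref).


p / p_ref = 11.656 / 2e-5 = 582800
SPL = 20 * log10(582800) = 115.31 dB


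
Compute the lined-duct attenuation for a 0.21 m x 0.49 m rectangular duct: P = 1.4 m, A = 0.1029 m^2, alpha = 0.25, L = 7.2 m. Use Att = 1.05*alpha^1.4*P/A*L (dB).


alpha^1.4 = 0.25^1.4 = 0.143587
Attenuation rate = 1.05 * alpha^1.4 * P / A
= 1.05 * 0.143587 * 1.4 / 0.1029 = 2.05124 dB/m
Total Att = 2.05124 * 7.2 = 14.769 dB


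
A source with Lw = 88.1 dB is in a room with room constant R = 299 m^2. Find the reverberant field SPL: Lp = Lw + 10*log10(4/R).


4/R = 4/299 = 0.0133779
Lp = 88.1 + 10*log10(0.0133779) = 69.364 dB


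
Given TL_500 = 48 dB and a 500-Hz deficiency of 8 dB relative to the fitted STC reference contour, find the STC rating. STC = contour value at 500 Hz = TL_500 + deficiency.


By ASTM E413, STC = value of the fitted reference contour at 500 Hz.
Contour value at 500 Hz = TL_500 + deficiency = 48 + 8 = 56
STC = 56


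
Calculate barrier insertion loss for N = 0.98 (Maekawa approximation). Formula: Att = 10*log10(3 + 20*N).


3 + 20*N = 3 + 20*0.98 = 22.6
Att = 10*log10(22.6) = 13.541 dB


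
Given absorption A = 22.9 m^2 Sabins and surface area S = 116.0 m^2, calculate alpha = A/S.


Absorption coefficient = absorbed power / incident power
alpha = A / S = 22.9 / 116.0 = 0.19741


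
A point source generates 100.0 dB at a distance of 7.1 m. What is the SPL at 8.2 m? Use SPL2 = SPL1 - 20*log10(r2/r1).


r2/r1 = 8.2/7.1 = 1.15493
Correction = 20*log10(1.15493) = 1.25111 dB
SPL2 = 100.0 - 1.25111 = 98.749 dB


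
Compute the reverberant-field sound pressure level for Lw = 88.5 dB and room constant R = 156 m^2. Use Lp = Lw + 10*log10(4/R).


4/R = 4/156 = 0.025641
Lp = 88.5 + 10*log10(0.025641) = 72.589 dB


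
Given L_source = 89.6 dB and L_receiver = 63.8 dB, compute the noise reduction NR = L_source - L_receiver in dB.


NR = L_source - L_receiver (difference between source and receiving room levels)
NR = 89.6 - 63.8 = 25.8 dB


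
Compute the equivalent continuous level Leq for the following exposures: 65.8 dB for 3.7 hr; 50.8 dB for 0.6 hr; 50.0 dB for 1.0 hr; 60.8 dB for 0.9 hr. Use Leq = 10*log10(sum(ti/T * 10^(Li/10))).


T_total = 3.7 + 0.6 + 1.0 + 0.9 = 6.2 hr
(3.7/6.2) * 10^(65.8/10) = 2.26887e+06
(0.6/6.2) * 10^(50.8/10) = 11634.8
(1.0/6.2) * 10^(50.0/10) = 16129
(0.9/6.2) * 10^(60.8/10) = 174522
Sum = 2.26887e+06 + 11634.8 + 16129 + 174522 = 2.47116e+06
Leq = 10*log10(2.47116e+06) = 63.929 dB


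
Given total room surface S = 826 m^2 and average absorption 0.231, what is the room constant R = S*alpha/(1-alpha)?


R = 826 * 0.231 / (1 - 0.231) = 248.12 m^2


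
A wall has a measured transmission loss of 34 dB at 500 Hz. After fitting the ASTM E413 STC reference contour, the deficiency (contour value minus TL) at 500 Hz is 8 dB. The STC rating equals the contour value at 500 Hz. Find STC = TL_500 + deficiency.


By ASTM E413, STC = value of the fitted reference contour at 500 Hz.
Contour value at 500 Hz = TL_500 + deficiency = 34 + 8 = 42
STC = 42


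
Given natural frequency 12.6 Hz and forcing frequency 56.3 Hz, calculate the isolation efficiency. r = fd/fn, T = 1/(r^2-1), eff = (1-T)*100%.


r = 56.3 / 12.6 = 4.46825
r^2 - 1 = 4.46825^2 - 1 = 18.9653
T = 1/18.9653 = 0.0527279
Efficiency = (1 - 0.0527279)*100 = 94.727 %


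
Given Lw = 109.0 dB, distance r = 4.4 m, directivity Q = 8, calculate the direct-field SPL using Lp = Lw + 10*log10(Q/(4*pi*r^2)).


4*pi*r^2 = 4*pi*4.4^2 = 243.285 m^2
Q / (4*pi*r^2) = 8 / 243.285 = 0.0328832
Lp = 109.0 + 10*log10(0.0328832) = 94.17 dB


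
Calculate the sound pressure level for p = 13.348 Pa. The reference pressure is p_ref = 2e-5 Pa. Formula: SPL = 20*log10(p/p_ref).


p / p_ref = 13.348 / 2e-5 = 667400
SPL = 20 * log10(667400) = 116.49 dB


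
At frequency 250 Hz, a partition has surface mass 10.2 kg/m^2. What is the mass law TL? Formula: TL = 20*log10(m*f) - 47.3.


m * f = 10.2 * 250 = 2550
20*log10(2550) = 68.1308 dB
TL = 68.1308 - 47.3 = 20.831 dB


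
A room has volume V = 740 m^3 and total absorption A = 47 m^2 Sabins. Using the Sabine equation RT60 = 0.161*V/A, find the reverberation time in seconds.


RT60 = 0.161 * 740 / 47 = 2.5349 s


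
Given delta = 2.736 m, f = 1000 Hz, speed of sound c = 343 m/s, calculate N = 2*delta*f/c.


N = 2*delta*f/c = 2*delta/lambda, where lambda = c/f
lambda = 343 / 1000 = 0.343 m
N = 2 * 2.736 / 0.343 = 15.953


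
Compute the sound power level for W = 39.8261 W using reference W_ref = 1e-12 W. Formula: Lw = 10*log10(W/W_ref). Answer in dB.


W / W_ref = 39.8261 / 1e-12 = 3.98261e+13
Lw = 10 * log10(3.98261e+13) = 136 dB


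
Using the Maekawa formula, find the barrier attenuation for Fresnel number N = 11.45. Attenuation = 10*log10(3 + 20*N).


3 + 20*N = 3 + 20*11.45 = 232
Att = 10*log10(232) = 23.655 dB


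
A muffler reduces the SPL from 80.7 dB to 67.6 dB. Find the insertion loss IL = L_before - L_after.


Insertion loss = SPL without muffler - SPL with muffler
IL = 80.7 - 67.6 = 13.1 dB


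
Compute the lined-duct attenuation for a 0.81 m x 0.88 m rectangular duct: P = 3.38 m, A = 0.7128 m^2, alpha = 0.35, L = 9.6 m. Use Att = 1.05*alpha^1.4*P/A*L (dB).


alpha^1.4 = 0.35^1.4 = 0.229983
Attenuation rate = 1.05 * alpha^1.4 * P / A
= 1.05 * 0.229983 * 3.38 / 0.7128 = 1.14508 dB/m
Total Att = 1.14508 * 9.6 = 10.993 dB


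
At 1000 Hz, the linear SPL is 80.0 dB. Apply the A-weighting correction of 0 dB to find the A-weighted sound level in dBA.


A-weighting table: 1000 Hz -> 0 dB correction
SPL_A = SPL + correction = 80.0 + (0) = 80 dBA


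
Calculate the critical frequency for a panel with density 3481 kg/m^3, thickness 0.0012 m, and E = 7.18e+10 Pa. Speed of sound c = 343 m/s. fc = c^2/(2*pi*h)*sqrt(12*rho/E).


12*rho/E = 12*3481/7.18e+10 = 5.81783e-07
sqrt(12*rho/E) = sqrt(5.81783e-07) = 0.000762747
c^2/(2*pi*h) = 343^2/(2*pi*0.0012) = 1.56037e+07
fc = 1.56037e+07 * 0.000762747 = 11902 Hz


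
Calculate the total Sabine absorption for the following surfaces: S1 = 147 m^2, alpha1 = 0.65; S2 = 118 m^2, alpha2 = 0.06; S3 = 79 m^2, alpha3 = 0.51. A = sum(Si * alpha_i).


147 * 0.65 = 95.55
118 * 0.06 = 7.08
79 * 0.51 = 40.29
A_total = 95.55 + 7.08 + 40.29 = 142.92 m^2


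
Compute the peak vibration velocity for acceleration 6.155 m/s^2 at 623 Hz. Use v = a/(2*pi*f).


omega = 2*pi*f = 2*pi*623 = 3914.42 rad/s
v = a / omega = 6.155 / 3914.42 = 0.0015724 m/s


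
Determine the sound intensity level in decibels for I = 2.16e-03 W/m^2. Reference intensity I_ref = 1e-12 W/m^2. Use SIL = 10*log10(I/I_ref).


I / I_ref = 2.16e-03 / 1e-12 = 2.16e+09
SIL = 10 * log10(2.16e+09) = 93.345 dB


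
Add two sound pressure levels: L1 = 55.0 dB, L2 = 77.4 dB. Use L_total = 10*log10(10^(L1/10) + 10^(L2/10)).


10^(55.0/10) = 316228
10^(77.4/10) = 5.49541e+07
Sum = 316228 + 5.49541e+07 = 5.52703e+07
L_total = 10*log10(5.52703e+07) = 77.425 dB


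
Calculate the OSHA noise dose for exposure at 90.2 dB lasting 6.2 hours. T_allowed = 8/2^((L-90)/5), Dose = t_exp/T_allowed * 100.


T_allowed = 8 / 2^((90.2 - 90)/5) = 7.78124 hr
Dose = 6.2 / 7.78124 * 100 = 79.679 %


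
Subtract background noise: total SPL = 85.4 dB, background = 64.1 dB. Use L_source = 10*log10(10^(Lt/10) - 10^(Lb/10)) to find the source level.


10^(85.4/10) = 3.46737e+08
10^(64.1/10) = 2.5704e+06
Difference = 3.46737e+08 - 2.5704e+06 = 3.44167e+08
L_source = 10*log10(3.44167e+08) = 85.368 dB


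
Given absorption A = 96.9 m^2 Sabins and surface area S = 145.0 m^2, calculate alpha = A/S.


Absorption coefficient = absorbed power / incident power
alpha = A / S = 96.9 / 145.0 = 0.66828


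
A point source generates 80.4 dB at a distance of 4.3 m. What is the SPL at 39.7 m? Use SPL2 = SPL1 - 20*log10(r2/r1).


r2/r1 = 39.7/4.3 = 9.23256
Correction = 20*log10(9.23256) = 19.3064 dB
SPL2 = 80.4 - 19.3064 = 61.094 dB


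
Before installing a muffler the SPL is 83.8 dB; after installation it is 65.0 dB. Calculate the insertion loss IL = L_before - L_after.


Insertion loss = SPL without muffler - SPL with muffler
IL = 83.8 - 65.0 = 18.8 dB


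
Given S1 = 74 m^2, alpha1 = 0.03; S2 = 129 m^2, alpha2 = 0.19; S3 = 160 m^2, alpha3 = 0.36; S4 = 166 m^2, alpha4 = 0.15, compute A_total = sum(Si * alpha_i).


74 * 0.03 = 2.22
129 * 0.19 = 24.51
160 * 0.36 = 57.6
166 * 0.15 = 24.9
A_total = 2.22 + 24.51 + 57.6 + 24.9 = 109.23 m^2


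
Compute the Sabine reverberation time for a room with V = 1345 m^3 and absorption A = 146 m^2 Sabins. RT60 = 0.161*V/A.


RT60 = 0.161 * 1345 / 146 = 1.4832 s


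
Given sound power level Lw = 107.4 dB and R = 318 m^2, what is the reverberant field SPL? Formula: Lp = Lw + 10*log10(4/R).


4/R = 4/318 = 0.0125786
Lp = 107.4 + 10*log10(0.0125786) = 88.396 dB


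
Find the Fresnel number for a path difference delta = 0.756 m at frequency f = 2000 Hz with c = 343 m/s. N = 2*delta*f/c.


N = 2*delta*f/c = 2*delta/lambda, where lambda = c/f
lambda = 343 / 2000 = 0.1715 m
N = 2 * 0.756 / 0.1715 = 8.8163


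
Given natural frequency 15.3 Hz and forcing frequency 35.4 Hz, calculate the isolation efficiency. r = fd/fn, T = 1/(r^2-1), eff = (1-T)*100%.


r = 35.4 / 15.3 = 2.31373
r^2 - 1 = 2.31373^2 - 1 = 4.35335
T = 1/4.35335 = 0.229708
Efficiency = (1 - 0.229708)*100 = 77.029 %


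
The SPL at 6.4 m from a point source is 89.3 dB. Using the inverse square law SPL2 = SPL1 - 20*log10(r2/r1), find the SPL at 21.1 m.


r2/r1 = 21.1/6.4 = 3.29688
Correction = 20*log10(3.29688) = 10.3621 dB
SPL2 = 89.3 - 10.3621 = 78.938 dB


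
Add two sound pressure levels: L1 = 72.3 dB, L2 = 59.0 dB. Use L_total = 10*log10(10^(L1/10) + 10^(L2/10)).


10^(72.3/10) = 1.69824e+07
10^(59.0/10) = 794328
Sum = 1.69824e+07 + 794328 = 1.77767e+07
L_total = 10*log10(1.77767e+07) = 72.499 dB


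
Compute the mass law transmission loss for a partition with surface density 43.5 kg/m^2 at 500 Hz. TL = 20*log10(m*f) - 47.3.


m * f = 43.5 * 500 = 21750
20*log10(21750) = 86.7492 dB
TL = 86.7492 - 47.3 = 39.449 dB


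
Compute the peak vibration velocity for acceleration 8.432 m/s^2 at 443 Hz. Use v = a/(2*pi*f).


omega = 2*pi*f = 2*pi*443 = 2783.45 rad/s
v = a / omega = 8.432 / 2783.45 = 0.0030293 m/s


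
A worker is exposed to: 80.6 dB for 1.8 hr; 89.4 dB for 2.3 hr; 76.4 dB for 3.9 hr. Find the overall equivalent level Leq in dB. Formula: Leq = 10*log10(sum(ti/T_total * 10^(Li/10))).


T_total = 1.8 + 2.3 + 3.9 = 8.0 hr
(1.8/8.0) * 10^(80.6/10) = 2.58335e+07
(2.3/8.0) * 10^(89.4/10) = 2.50402e+08
(3.9/8.0) * 10^(76.4/10) = 2.12801e+07
Sum = 2.58335e+07 + 2.50402e+08 + 2.12801e+07 = 2.97516e+08
Leq = 10*log10(2.97516e+08) = 84.735 dB


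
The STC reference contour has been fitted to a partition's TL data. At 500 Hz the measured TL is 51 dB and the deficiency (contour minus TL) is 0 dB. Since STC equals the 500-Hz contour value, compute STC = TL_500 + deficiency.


By ASTM E413, STC = value of the fitted reference contour at 500 Hz.
Contour value at 500 Hz = TL_500 + deficiency = 51 + 0 = 51
STC = 51


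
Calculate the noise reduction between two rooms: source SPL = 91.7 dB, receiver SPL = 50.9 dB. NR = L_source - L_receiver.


NR = L_source - L_receiver (difference between source and receiving room levels)
NR = 91.7 - 50.9 = 40.8 dB


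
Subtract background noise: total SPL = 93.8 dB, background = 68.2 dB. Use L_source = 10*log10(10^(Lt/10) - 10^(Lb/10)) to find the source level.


10^(93.8/10) = 2.39883e+09
10^(68.2/10) = 6.60693e+06
Difference = 2.39883e+09 - 6.60693e+06 = 2.39222e+09
L_source = 10*log10(2.39222e+09) = 93.788 dB


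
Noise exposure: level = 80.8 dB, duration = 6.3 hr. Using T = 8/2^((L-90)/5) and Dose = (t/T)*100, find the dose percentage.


T_allowed = 8 / 2^((80.8 - 90)/5) = 28.6408 hr
Dose = 6.3 / 28.6408 * 100 = 21.997 %


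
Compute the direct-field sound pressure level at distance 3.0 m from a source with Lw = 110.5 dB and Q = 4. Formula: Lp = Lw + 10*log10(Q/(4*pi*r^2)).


4*pi*r^2 = 4*pi*3.0^2 = 113.097 m^2
Q / (4*pi*r^2) = 4 / 113.097 = 0.0353679
Lp = 110.5 + 10*log10(0.0353679) = 95.986 dB


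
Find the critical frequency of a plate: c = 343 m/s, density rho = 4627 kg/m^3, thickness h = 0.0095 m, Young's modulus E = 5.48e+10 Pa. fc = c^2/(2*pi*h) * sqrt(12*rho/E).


12*rho/E = 12*4627/5.48e+10 = 1.01321e-06
sqrt(12*rho/E) = sqrt(1.01321e-06) = 0.00100658
c^2/(2*pi*h) = 343^2/(2*pi*0.0095) = 1.97099e+06
fc = 1.97099e+06 * 0.00100658 = 1984 Hz


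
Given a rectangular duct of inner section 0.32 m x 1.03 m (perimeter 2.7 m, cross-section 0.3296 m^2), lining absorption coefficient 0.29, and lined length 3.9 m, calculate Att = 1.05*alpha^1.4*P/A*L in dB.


alpha^1.4 = 0.29^1.4 = 0.176749
Attenuation rate = 1.05 * alpha^1.4 * P / A
= 1.05 * 0.176749 * 2.7 / 0.3296 = 1.52028 dB/m
Total Att = 1.52028 * 3.9 = 5.9291 dB


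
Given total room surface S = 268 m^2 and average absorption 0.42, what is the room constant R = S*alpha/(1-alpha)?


R = 268 * 0.42 / (1 - 0.42) = 194.07 m^2


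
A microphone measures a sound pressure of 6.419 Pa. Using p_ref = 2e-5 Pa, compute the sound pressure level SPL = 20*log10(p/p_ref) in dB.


p / p_ref = 6.419 / 2e-5 = 320950
SPL = 20 * log10(320950) = 110.13 dB


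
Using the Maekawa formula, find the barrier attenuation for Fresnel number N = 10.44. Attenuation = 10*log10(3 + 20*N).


3 + 20*N = 3 + 20*10.44 = 211.8
Att = 10*log10(211.8) = 23.259 dB


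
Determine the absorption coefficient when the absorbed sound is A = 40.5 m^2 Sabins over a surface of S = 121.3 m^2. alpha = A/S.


Absorption coefficient = absorbed power / incident power
alpha = A / S = 40.5 / 121.3 = 0.33388


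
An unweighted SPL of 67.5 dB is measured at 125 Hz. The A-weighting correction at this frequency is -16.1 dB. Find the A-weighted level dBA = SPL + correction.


A-weighting table: 125 Hz -> -16.1 dB correction
SPL_A = SPL + correction = 67.5 + (-16.1) = 51.4 dBA


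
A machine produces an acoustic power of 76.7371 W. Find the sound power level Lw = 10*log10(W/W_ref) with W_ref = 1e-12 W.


W / W_ref = 76.7371 / 1e-12 = 7.67371e+13
Lw = 10 * log10(7.67371e+13) = 138.85 dB


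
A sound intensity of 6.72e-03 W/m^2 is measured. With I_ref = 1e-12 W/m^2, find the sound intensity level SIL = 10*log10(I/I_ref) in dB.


I / I_ref = 6.72e-03 / 1e-12 = 6.72e+09
SIL = 10 * log10(6.72e+09) = 98.274 dB


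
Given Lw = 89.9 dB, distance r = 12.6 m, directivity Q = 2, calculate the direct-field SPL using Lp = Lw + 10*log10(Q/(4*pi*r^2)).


4*pi*r^2 = 4*pi*12.6^2 = 1995.04 m^2
Q / (4*pi*r^2) = 2 / 1995.04 = 0.00100249
Lp = 89.9 + 10*log10(0.00100249) = 59.911 dB


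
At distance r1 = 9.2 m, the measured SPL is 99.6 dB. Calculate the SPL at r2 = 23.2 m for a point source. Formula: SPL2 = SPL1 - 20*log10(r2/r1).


r2/r1 = 23.2/9.2 = 2.52174
Correction = 20*log10(2.52174) = 8.03401 dB
SPL2 = 99.6 - 8.03401 = 91.566 dB


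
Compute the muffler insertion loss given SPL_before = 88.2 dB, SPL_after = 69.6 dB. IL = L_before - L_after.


Insertion loss = SPL without muffler - SPL with muffler
IL = 88.2 - 69.6 = 18.6 dB


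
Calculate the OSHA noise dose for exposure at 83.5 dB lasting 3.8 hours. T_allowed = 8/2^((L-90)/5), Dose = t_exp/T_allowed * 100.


T_allowed = 8 / 2^((83.5 - 90)/5) = 19.6983 hr
Dose = 3.8 / 19.6983 * 100 = 19.291 %


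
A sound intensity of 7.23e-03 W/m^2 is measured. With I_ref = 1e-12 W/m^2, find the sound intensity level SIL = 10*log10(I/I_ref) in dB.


I / I_ref = 7.23e-03 / 1e-12 = 7.23e+09
SIL = 10 * log10(7.23e+09) = 98.591 dB


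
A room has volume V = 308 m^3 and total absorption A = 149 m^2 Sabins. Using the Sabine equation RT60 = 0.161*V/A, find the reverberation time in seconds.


RT60 = 0.161 * 308 / 149 = 0.33281 s


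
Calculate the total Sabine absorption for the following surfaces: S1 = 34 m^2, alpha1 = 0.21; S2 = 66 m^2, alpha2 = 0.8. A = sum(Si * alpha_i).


34 * 0.21 = 7.14
66 * 0.8 = 52.8
A_total = 7.14 + 52.8 = 59.94 m^2


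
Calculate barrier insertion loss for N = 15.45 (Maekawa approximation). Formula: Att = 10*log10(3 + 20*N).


3 + 20*N = 3 + 20*15.45 = 312
Att = 10*log10(312) = 24.942 dB


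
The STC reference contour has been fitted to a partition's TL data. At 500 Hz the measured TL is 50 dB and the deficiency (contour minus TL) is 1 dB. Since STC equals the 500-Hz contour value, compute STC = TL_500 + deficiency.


By ASTM E413, STC = value of the fitted reference contour at 500 Hz.
Contour value at 500 Hz = TL_500 + deficiency = 50 + 1 = 51
STC = 51


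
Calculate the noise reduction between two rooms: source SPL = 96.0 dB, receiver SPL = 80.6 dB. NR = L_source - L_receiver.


NR = L_source - L_receiver (difference between source and receiving room levels)
NR = 96.0 - 80.6 = 15.4 dB


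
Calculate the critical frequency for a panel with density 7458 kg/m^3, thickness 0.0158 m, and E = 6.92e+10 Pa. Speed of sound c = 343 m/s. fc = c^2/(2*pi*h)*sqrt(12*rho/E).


12*rho/E = 12*7458/6.92e+10 = 1.29329e-06
sqrt(12*rho/E) = sqrt(1.29329e-06) = 0.00113723
c^2/(2*pi*h) = 343^2/(2*pi*0.0158) = 1.18509e+06
fc = 1.18509e+06 * 0.00113723 = 1347.7 Hz
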